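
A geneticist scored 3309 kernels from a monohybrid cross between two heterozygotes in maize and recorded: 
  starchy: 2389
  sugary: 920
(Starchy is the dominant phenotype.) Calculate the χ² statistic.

For a monohybrid cross between heterozygotes with complete dominance, the expected phenotypic ratio is 3:1.
Expected counts for N = 3309 under a 3:1 ratio (total parts = 4):
  starchy: 3309 × 3/4 = 2481.75
  sugary: 3309 × 1/4 = 827.25
χ² = Σ (O − E)² / E
  starchy: (2389 − 2481.75)² / 2481.75 = 3.4663
  sugary: (920 − 827.25)² / 827.25 = 10.3990
χ² = 3.4663 + 10.3990 = 13.8653 ≈ 13.865

13.865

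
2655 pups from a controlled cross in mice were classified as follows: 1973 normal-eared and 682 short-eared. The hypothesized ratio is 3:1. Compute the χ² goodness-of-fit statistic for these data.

0.669

Under the 3:1 hypothesis (Σ ratio = 4, N = 2655):
  normal-eared: 2655 × 3/4 = 1991.25
  short-eared: 2655 × 1/4 = 663.75
χ² = Σ (O − E)² / E
  normal-eared: (1973 − 1991.25)² / 1991.25 = 0.1673
  short-eared: (682 − 663.75)² / 663.75 = 0.5018
χ² = 0.1673 + 0.5018 = 0.6691 ≈ 0.669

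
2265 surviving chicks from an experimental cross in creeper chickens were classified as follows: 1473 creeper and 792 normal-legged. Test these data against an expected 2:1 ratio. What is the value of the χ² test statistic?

2.720

The 2:1 ratio has 3 parts, so with N = 2265 the expected counts are:
  creeper: 2265 × 2/3 = 1510
  normal-legged: 2265 × 1/3 = 755
χ² = Σ (O − E)² / E
  creeper: (1473 − 1510)² / 1510 = 0.9066
  normal-legged: (792 − 755)² / 755 = 1.8132
χ² = 0.9066 + 1.8132 = 2.7198 ≈ 2.720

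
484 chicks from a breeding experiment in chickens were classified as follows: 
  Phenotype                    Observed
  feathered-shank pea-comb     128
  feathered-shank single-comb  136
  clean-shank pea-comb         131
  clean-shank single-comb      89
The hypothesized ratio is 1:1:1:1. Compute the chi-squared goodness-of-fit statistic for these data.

Under the 1:1:1:1 hypothesis (Σ ratio = 4, N = 484):
  feathered-shank pea-comb: 484 × 1/4 = 121
  feathered-shank single-comb: 484 × 1/4 = 121
  clean-shank pea-comb: 484 × 1/4 = 121
  clean-shank single-comb: 484 × 1/4 = 121
χ² = Σ (O − E)² / E
  feathered-shank pea-comb: (128 − 121)² / 121 = 0.4050
  feathered-shank single-comb: (136 − 121)² / 121 = 1.8595
  clean-shank pea-comb: (131 − 121)² / 121 = 0.8264
  clean-shank single-comb: (89 − 121)² / 121 = 8.4628
χ² = 0.4050 + 1.8595 + 0.8264 + 8.4628 = 11.5537 ≈ 11.554

11.554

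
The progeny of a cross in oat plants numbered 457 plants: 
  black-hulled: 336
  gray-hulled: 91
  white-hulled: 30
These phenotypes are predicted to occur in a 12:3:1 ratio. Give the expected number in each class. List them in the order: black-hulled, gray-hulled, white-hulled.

The 12:3:1 ratio has 16 parts, so with N = 457 the expected counts are:
  black-hulled: 457 × 12/16 = 342.75
  gray-hulled: 457 × 3/16 = 85.6875
  white-hulled: 457 × 1/16 = 28.5625

342.75, 85.6875, 28.5625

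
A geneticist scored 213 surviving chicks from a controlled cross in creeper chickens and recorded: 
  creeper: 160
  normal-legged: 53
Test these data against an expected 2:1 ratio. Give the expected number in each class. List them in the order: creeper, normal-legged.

The 2:1 ratio has 3 parts, so with N = 213 the expected counts are:
  creeper: 213 × 2/3 = 142
  normal-legged: 213 × 1/3 = 71

142, 71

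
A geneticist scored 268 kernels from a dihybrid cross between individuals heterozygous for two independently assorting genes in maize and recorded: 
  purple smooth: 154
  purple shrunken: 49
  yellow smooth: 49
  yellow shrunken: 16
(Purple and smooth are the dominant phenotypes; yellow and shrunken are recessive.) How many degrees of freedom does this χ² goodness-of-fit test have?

A dihybrid F₂ with independent assortment and complete dominance at both loci gives a 9:3:3:1 phenotypic ratio.
A goodness-of-fit test with 4 phenotype classes has df = 4 − 1 = 3.

3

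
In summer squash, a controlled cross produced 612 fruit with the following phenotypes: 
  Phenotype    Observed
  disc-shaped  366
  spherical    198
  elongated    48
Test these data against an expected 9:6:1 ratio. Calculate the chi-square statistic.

Expected counts for N = 612 under a 9:6:1 ratio (total parts = 16):
  disc-shaped: 612 × 9/16 = 344.25
  spherical: 612 × 6/16 = 229.5
  elongated: 612 × 1/16 = 38.25
χ² = Σ (O − E)² / E
  disc-shaped: (366 − 344.25)² / 344.25 = 1.3742
  spherical: (198 − 229.5)² / 229.5 = 4.3235
  elongated: (48 − 38.25)² / 38.25 = 2.4853
χ² = 1.3742 + 4.3235 + 2.4853 = 8.183

8.183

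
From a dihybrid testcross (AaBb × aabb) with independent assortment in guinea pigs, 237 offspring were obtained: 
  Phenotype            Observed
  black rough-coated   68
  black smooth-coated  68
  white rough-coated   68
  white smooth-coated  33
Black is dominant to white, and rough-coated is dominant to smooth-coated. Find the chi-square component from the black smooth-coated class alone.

1.292

A dihybrid testcross with independent assortment gives a 1:1:1:1 ratio.
Expected counts for N = 237 under a 1:1:1:1 ratio (total parts = 4):
  black rough-coated: 237 × 1/4 = 59.25
  black smooth-coated: 237 × 1/4 = 59.25
  white rough-coated: 237 × 1/4 = 59.25
  white smooth-coated: 237 × 1/4 = 59.25
Contribution of black smooth-coated: (68 − 59.25)² / 59.25 = 1.2922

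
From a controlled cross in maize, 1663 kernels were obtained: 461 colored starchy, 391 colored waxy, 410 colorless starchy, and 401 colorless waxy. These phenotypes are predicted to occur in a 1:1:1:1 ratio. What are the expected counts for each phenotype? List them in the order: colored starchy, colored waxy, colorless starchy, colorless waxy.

Total ratio parts = 4. Expected numbers out of 1663:
  colored starchy: 1663 × 1/4 = 415.75
  colored waxy: 1663 × 1/4 = 415.75
  colorless starchy: 1663 × 1/4 = 415.75
  colorless waxy: 1663 × 1/4 = 415.75

415.75, 415.75, 415.75, 415.75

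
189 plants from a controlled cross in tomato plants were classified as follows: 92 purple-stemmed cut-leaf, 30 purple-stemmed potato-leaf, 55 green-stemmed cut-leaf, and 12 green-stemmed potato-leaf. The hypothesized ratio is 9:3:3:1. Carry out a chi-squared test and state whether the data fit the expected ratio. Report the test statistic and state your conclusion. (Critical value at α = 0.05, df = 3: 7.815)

Total ratio parts = 16. Expected numbers out of 189:
  purple-stemmed cut-leaf: 189 × 9/16 = 106.3125
  purple-stemmed potato-leaf: 189 × 3/16 = 35.4375
  green-stemmed cut-leaf: 189 × 3/16 = 35.4375
  green-stemmed potato-leaf: 189 × 1/16 = 11.8125
χ² = Σ (O − E)² / E
  purple-stemmed cut-leaf: (92 − 106.3125)² / 106.3125 = 1.9268
  purple-stemmed potato-leaf: (30 − 35.4375)² / 35.4375 = 0.8343
  green-stemmed cut-leaf: (55 − 35.4375)² / 35.4375 = 10.7991
  green-stemmed potato-leaf: (12 − 11.8125)² / 11.8125 = 0.0030
χ² = 1.9268 + 0.8343 + 10.7991 + 0.0030 = 13.5632 ≈ 13.563
Degrees of freedom = 4 − 1 = 3; critical value at α = 0.05 is 7.815.
Since 13.563 > 7.815, we reject the null hypothesis — the data do not fit the 9:3:3:1 ratio.

13.563; not consistent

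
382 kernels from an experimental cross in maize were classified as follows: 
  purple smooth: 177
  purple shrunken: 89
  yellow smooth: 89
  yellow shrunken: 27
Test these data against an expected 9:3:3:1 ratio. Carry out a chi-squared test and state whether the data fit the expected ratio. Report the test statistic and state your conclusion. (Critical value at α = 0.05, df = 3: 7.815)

15.515; not consistent

The 9:3:3:1 ratio has 16 parts, so with N = 382 the expected counts are:
  purple smooth: 382 × 9/16 = 214.875
  purple shrunken: 382 × 3/16 = 71.625
  yellow smooth: 382 × 3/16 = 71.625
  yellow shrunken: 382 × 1/16 = 23.875
χ² = Σ (O − E)² / E
  purple smooth: (177 − 214.875)² / 214.875 = 6.6760
  purple shrunken: (89 − 71.625)² / 71.625 = 4.2149
  yellow smooth: (89 − 71.625)² / 71.625 = 4.2149
  yellow shrunken: (27 − 23.875)² / 23.875 = 0.4090
χ² = 6.6760 + 4.2149 + 4.2149 + 0.4090 = 15.5148 ≈ 15.515
Degrees of freedom = 4 − 1 = 3; critical value at α = 0.05 is 7.815.
Since 15.515 > 7.815, we reject the null hypothesis — the data do not fit the 9:3:3:1 ratio.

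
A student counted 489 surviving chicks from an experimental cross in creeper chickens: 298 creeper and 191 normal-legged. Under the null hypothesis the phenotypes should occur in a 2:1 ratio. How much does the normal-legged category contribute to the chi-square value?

4.810

The 2:1 ratio has 3 parts, so with N = 489 the expected counts are:
  creeper: 489 × 2/3 = 326
  normal-legged: 489 × 1/3 = 163
Contribution of normal-legged: (191 − 163)² / 163 = 4.8098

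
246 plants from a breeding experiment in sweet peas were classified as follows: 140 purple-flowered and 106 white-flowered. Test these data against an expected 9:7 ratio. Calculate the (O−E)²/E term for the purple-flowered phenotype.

The 9:7 ratio has 16 parts, so with N = 246 the expected counts are:
  purple-flowered: 246 × 9/16 = 138.375
  white-flowered: 246 × 7/16 = 107.625
Contribution of purple-flowered: (140 − 138.375)² / 138.375 = 0.0191

0.019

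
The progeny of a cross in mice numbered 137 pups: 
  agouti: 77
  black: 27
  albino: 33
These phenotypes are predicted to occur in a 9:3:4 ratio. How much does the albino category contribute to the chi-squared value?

0.046

Expected counts for N = 137 under a 9:3:4 ratio (total parts = 16):
  agouti: 137 × 9/16 = 77.0625
  black: 137 × 3/16 = 25.6875
  albino: 137 × 4/16 = 34.25
Contribution of albino: (33 − 34.25)² / 34.25 = 0.0456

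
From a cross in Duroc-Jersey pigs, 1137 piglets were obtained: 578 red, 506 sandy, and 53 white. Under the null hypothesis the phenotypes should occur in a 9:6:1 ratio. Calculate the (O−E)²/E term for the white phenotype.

Expected counts for N = 1137 under a 9:6:1 ratio (total parts = 16):
  red: 1137 × 9/16 = 639.5625
  sandy: 1137 × 6/16 = 426.375
  white: 1137 × 1/16 = 71.0625
Contribution of white: (53 − 71.0625)² / 71.0625 = 4.5911

4.591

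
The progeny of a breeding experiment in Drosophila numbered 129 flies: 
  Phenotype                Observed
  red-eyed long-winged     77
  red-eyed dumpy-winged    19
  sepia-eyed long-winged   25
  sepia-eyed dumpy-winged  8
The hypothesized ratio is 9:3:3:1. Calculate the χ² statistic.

1.412

Under the 9:3:3:1 hypothesis (Σ ratio = 16, N = 129):
  red-eyed long-winged: 129 × 9/16 = 72.5625
  red-eyed dumpy-winged: 129 × 3/16 = 24.1875
  sepia-eyed long-winged: 129 × 3/16 = 24.1875
  sepia-eyed dumpy-winged: 129 × 1/16 = 8.0625
χ² = Σ (O − E)² / E
  red-eyed long-winged: (77 − 72.5625)² / 72.5625 = 0.2714
  red-eyed dumpy-winged: (19 − 24.1875)² / 24.1875 = 1.1126
  sepia-eyed long-winged: (25 − 24.1875)² / 24.1875 = 0.0273
  sepia-eyed dumpy-winged: (8 − 8.0625)² / 8.0625 = 0.0005
χ² = 0.2714 + 1.1126 + 0.0273 + 0.0005 = 1.4118 ≈ 1.412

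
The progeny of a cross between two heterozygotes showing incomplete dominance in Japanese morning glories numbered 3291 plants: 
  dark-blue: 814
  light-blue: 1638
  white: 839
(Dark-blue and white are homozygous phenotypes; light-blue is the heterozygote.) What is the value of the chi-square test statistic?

0.448

With incomplete dominance, a heterozygote × heterozygote cross gives a 1:2:1 phenotypic ratio.
Total ratio parts = 4. Expected numbers out of 3291:
  dark-blue: 3291 × 1/4 = 822.75
  light-blue: 3291 × 2/4 = 1645.5
  white: 3291 × 1/4 = 822.75
χ² = Σ (O − E)² / E
  dark-blue: (814 − 822.75)² / 822.75 = 0.0931
  light-blue: (1638 − 1645.5)² / 1645.5 = 0.0342
  white: (839 − 822.75)² / 822.75 = 0.3210
χ² = 0.0931 + 0.0342 + 0.3210 = 0.4483 ≈ 0.448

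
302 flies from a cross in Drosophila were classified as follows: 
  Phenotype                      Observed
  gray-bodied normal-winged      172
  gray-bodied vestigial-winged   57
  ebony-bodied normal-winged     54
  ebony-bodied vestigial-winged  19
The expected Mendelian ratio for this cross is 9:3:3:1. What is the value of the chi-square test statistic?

The 9:3:3:1 ratio has 16 parts, so with N = 302 the expected counts are:
  gray-bodied normal-winged: 302 × 9/16 = 169.875
  gray-bodied vestigial-winged: 302 × 3/16 = 56.625
  ebony-bodied normal-winged: 302 × 3/16 = 56.625
  ebony-bodied vestigial-winged: 302 × 1/16 = 18.875
χ² = Σ (O − E)² / E
  gray-bodied normal-winged: (172 − 169.875)² / 169.875 = 0.0266
  gray-bodied vestigial-winged: (57 − 56.625)² / 56.625 = 0.0025
  ebony-bodied normal-winged: (54 − 56.625)² / 56.625 = 0.1217
  ebony-bodied vestigial-winged: (19 − 18.875)² / 18.875 = 0.0008
χ² = 0.0266 + 0.0025 + 0.1217 + 0.0008 = 0.1516 ≈ 0.152

0.152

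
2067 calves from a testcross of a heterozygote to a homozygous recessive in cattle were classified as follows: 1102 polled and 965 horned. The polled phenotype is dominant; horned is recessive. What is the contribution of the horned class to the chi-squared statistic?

A testcross of a heterozygote (Aa × aa) gives a 1:1 phenotypic ratio.
The 1:1 ratio has 2 parts, so with N = 2067 the expected counts are:
  polled: 2067 × 1/2 = 1033.5
  horned: 2067 × 1/2 = 1033.5
Contribution of horned: (965 − 1033.5)² / 1033.5 = 4.5402

4.540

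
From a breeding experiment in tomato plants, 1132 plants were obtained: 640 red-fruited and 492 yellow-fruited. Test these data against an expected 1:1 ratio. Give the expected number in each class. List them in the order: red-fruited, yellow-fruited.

566, 566

Expected counts for N = 1132 under a 1:1 ratio (total parts = 2):
  red-fruited: 1132 × 1/2 = 566
  yellow-fruited: 1132 × 1/2 = 566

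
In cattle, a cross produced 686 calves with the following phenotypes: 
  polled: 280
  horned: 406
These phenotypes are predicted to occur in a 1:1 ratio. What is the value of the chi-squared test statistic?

The 1:1 ratio has 2 parts, so with N = 686 the expected counts are:
  polled: 686 × 1/2 = 343
  horned: 686 × 1/2 = 343
χ² = Σ (O − E)² / E
  polled: (280 − 343)² / 343 = 11.5714
  horned: (406 − 343)² / 343 = 11.5714
χ² = 11.5714 + 11.5714 = 23.1428 ≈ 23.143

23.143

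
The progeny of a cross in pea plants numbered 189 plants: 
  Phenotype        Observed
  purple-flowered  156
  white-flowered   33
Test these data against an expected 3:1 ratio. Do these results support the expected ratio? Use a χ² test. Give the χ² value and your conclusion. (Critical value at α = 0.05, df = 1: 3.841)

Expected counts for N = 189 under a 3:1 ratio (total parts = 4):
  purple-flowered: 189 × 3/4 = 141.75
  white-flowered: 189 × 1/4 = 47.25
χ² = Σ (O − E)² / E
  purple-flowered: (156 − 141.75)² / 141.75 = 1.4325
  white-flowered: (33 − 47.25)² / 47.25 = 4.2976
χ² = 1.4325 + 4.2976 = 5.7301 ≈ 5.730
Degrees of freedom = 2 − 1 = 1; critical value at α = 0.05 is 3.841.
Since 5.730 > 3.841, we reject the null hypothesis — the data do not fit the 3:1 ratio.

5.730; not consistent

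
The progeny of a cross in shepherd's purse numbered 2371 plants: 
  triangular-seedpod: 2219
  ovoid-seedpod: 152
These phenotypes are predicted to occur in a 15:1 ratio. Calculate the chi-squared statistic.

0.105

The 15:1 ratio has 16 parts, so with N = 2371 the expected counts are:
  triangular-seedpod: 2371 × 15/16 = 2222.8125
  ovoid-seedpod: 2371 × 1/16 = 148.1875
χ² = Σ (O − E)² / E
  triangular-seedpod: (2219 − 2222.8125)² / 2222.8125 = 0.0065
  ovoid-seedpod: (152 − 148.1875)² / 148.1875 = 0.0981
χ² = 0.0065 + 0.0981 = 0.1046 ≈ 0.105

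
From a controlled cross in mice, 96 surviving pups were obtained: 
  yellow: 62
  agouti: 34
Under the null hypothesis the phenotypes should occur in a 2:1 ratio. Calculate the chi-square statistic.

0.188

Under the 2:1 hypothesis (Σ ratio = 3, N = 96):
  yellow: 96 × 2/3 = 64
  agouti: 96 × 1/3 = 32
χ² = Σ (O − E)² / E
  yellow: (62 − 64)² / 64 = 0.0625
  agouti: (34 − 32)² / 32 = 0.1250
χ² = 0.0625 + 0.1250 = 0.1875 ≈ 0.188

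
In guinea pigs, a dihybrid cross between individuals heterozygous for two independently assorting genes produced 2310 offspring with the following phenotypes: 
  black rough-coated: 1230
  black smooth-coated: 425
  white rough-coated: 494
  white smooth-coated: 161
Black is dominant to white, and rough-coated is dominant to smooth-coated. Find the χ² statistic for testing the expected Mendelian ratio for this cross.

14.327

A dihybrid F₂ with independent assortment and complete dominance at both loci gives a 9:3:3:1 phenotypic ratio.
Under the 9:3:3:1 hypothesis (Σ ratio = 16, N = 2310):
  black rough-coated: 2310 × 9/16 = 1299.375
  black smooth-coated: 2310 × 3/16 = 433.125
  white rough-coated: 2310 × 3/16 = 433.125
  white smooth-coated: 2310 × 1/16 = 144.375
χ² = Σ (O − E)² / E
  black rough-coated: (1230 − 1299.375)² / 1299.375 = 3.7040
  black smooth-coated: (425 − 433.125)² / 433.125 = 0.1524
  white rough-coated: (494 − 433.125)² / 433.125 = 8.5559
  white smooth-coated: (161 − 144.375)² / 144.375 = 1.9144
χ² = 3.7040 + 0.1524 + 8.5559 + 1.9144 = 14.3267 ≈ 14.327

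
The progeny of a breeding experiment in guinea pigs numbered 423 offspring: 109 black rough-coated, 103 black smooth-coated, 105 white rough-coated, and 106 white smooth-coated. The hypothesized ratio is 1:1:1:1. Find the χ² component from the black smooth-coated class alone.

0.072

Total ratio parts = 4. Expected numbers out of 423:
  black rough-coated: 423 × 1/4 = 105.75
  black smooth-coated: 423 × 1/4 = 105.75
  white rough-coated: 423 × 1/4 = 105.75
  white smooth-coated: 423 × 1/4 = 105.75
Contribution of black smooth-coated: (103 − 105.75)² / 105.75 = 0.0715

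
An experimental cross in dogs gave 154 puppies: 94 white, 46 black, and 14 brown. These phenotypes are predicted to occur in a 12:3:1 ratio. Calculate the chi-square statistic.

The 12:3:1 ratio has 16 parts, so with N = 154 the expected counts are:
  white: 154 × 12/16 = 115.5
  black: 154 × 3/16 = 28.875
  brown: 154 × 1/16 = 9.625
χ² = Σ (O − E)² / E
  white: (94 − 115.5)² / 115.5 = 4.0022
  black: (46 − 28.875)² / 28.875 = 10.1564
  brown: (14 − 9.625)² / 9.625 = 1.9886
χ² = 4.0022 + 10.1564 + 1.9886 = 16.1472 ≈ 16.147

16.147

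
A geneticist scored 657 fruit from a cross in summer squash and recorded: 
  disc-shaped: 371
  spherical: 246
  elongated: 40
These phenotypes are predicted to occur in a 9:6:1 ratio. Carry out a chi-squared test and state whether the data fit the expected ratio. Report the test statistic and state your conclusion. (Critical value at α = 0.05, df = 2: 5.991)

Expected counts for N = 657 under a 9:6:1 ratio (total parts = 16):
  disc-shaped: 657 × 9/16 = 369.5625
  spherical: 657 × 6/16 = 246.375
  elongated: 657 × 1/16 = 41.0625
χ² = Σ (O − E)² / E
  disc-shaped: (371 − 369.5625)² / 369.5625 = 0.0056
  spherical: (246 − 246.375)² / 246.375 = 0.0006
  elongated: (40 − 41.0625)² / 41.0625 = 0.0275
χ² = 0.0056 + 0.0006 + 0.0275 = 0.0337 ≈ 0.034
Degrees of freedom = 3 − 1 = 2; critical value at α = 0.05 is 5.991.
Since 0.034 < 5.991, we fail to reject the null hypothesis — the data are consistent with the 9:6:1 ratio.

0.034; consistent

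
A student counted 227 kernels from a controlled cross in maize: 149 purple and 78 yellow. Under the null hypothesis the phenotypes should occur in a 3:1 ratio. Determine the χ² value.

The 3:1 ratio has 4 parts, so with N = 227 the expected counts are:
  purple: 227 × 3/4 = 170.25
  yellow: 227 × 1/4 = 56.75
χ² = Σ (O − E)² / E
  purple: (149 − 170.25)² / 170.25 = 2.6523
  yellow: (78 − 56.75)² / 56.75 = 7.9570
χ² = 2.6523 + 7.9570 = 10.6093 ≈ 10.609

10.609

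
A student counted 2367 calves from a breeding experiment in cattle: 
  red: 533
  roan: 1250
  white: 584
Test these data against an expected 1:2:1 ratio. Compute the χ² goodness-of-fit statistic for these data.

The 1:2:1 ratio has 4 parts, so with N = 2367 the expected counts are:
  red: 2367 × 1/4 = 591.75
  roan: 2367 × 2/4 = 1183.5
  white: 2367 × 1/4 = 591.75
χ² = Σ (O − E)² / E
  red: (533 − 591.75)² / 591.75 = 5.8328
  roan: (1250 − 1183.5)² / 1183.5 = 3.7366
  white: (584 − 591.75)² / 591.75 = 0.1015
χ² = 5.8328 + 3.7366 + 0.1015 = 9.6709 ≈ 9.671

9.671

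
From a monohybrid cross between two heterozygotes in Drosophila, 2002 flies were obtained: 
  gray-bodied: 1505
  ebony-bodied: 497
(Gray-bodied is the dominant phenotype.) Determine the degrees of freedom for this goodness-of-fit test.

1

For a monohybrid cross between heterozygotes with complete dominance, the expected phenotypic ratio is 3:1.
A goodness-of-fit test with 2 phenotype classes has df = 2 − 1 = 1.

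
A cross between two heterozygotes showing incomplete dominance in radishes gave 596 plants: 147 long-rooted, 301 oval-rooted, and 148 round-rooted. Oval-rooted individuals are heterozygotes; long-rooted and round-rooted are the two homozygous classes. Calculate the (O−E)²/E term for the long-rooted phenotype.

With incomplete dominance, a heterozygote × heterozygote cross gives a 1:2:1 phenotypic ratio.
The 1:2:1 ratio has 4 parts, so with N = 596 the expected counts are:
  long-rooted: 596 × 1/4 = 149
  oval-rooted: 596 × 2/4 = 298
  round-rooted: 596 × 1/4 = 149
Contribution of long-rooted: (147 − 149)² / 149 = 0.0268

0.027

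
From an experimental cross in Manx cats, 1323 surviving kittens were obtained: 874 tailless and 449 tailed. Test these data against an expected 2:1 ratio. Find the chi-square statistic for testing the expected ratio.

0.218

Expected counts for N = 1323 under a 2:1 ratio (total parts = 3):
  tailless: 1323 × 2/3 = 882
  tailed: 1323 × 1/3 = 441
χ² = Σ (O − E)² / E
  tailless: (874 − 882)² / 882 = 0.0726
  tailed: (449 − 441)² / 441 = 0.1451
χ² = 0.0726 + 0.1451 = 0.2177 ≈ 0.218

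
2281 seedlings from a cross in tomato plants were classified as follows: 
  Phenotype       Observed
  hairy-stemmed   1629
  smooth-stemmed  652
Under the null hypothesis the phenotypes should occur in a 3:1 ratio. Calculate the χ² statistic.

15.626

Under the 3:1 hypothesis (Σ ratio = 4, N = 2281):
  hairy-stemmed: 2281 × 3/4 = 1710.75
  smooth-stemmed: 2281 × 1/4 = 570.25
χ² = Σ (O − E)² / E
  hairy-stemmed: (1629 − 1710.75)² / 1710.75 = 3.9065
  smooth-stemmed: (652 − 570.25)² / 570.25 = 11.7195
χ² = 3.9065 + 11.7195 = 15.626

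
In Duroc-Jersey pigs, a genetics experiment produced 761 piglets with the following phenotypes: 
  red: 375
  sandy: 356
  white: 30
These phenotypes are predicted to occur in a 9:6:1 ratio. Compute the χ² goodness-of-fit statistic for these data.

30.541

Expected counts for N = 761 under a 9:6:1 ratio (total parts = 16):
  red: 761 × 9/16 = 428.0625
  sandy: 761 × 6/16 = 285.375
  white: 761 × 1/16 = 47.5625
χ² = Σ (O − E)² / E
  red: (375 − 428.0625)² / 428.0625 = 6.5776
  sandy: (356 − 285.375)² / 285.375 = 17.4784
  white: (30 − 47.5625)² / 47.5625 = 6.4850
χ² = 6.5776 + 17.4784 + 6.4850 = 30.541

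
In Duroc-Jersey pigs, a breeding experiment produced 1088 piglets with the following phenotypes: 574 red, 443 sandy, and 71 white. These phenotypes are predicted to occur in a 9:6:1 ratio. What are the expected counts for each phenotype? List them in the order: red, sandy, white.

612, 408, 68

Under the 9:6:1 hypothesis (Σ ratio = 16, N = 1088):
  red: 1088 × 9/16 = 612
  sandy: 1088 × 6/16 = 408
  white: 1088 × 1/16 = 68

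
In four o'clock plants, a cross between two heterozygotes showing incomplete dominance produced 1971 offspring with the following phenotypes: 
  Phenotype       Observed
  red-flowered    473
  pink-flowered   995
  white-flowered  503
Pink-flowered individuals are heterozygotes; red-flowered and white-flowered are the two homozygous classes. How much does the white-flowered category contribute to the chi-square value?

0.213

With incomplete dominance, a heterozygote × heterozygote cross gives a 1:2:1 phenotypic ratio.
Under the 1:2:1 hypothesis (Σ ratio = 4, N = 1971):
  red-flowered: 1971 × 1/4 = 492.75
  pink-flowered: 1971 × 2/4 = 985.5
  white-flowered: 1971 × 1/4 = 492.75
Contribution of white-flowered: (503 − 492.75)² / 492.75 = 0.2132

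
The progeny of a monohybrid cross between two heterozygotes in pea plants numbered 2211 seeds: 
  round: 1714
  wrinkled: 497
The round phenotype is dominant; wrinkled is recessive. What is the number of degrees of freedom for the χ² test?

1

For a monohybrid cross between heterozygotes with complete dominance, the expected phenotypic ratio is 3:1.
A goodness-of-fit test with 2 phenotype classes has df = 2 − 1 = 1.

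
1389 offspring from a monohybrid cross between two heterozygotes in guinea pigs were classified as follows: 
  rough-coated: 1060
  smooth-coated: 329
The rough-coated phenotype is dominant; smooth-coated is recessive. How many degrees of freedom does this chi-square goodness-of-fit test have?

1

For a monohybrid cross between heterozygotes with complete dominance, the expected phenotypic ratio is 3:1.
A goodness-of-fit test with 2 phenotype classes has df = 2 − 1 = 1.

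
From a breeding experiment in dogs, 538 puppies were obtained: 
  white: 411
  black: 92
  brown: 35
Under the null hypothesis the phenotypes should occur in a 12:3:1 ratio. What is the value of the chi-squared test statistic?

Total ratio parts = 16. Expected numbers out of 538:
  white: 538 × 12/16 = 403.5
  black: 538 × 3/16 = 100.875
  brown: 538 × 1/16 = 33.625
χ² = Σ (O − E)² / E
  white: (411 − 403.5)² / 403.5 = 0.1394
  black: (92 − 100.875)² / 100.875 = 0.7808
  brown: (35 − 33.625)² / 33.625 = 0.0562
χ² = 0.1394 + 0.7808 + 0.0562 = 0.9764 ≈ 0.976

0.976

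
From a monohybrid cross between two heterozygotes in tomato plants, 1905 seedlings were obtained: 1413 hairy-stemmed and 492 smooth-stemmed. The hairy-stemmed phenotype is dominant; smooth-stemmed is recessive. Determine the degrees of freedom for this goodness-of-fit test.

For a monohybrid cross between heterozygotes with complete dominance, the expected phenotypic ratio is 3:1.
A goodness-of-fit test with 2 phenotype classes has df = 2 − 1 = 1.

1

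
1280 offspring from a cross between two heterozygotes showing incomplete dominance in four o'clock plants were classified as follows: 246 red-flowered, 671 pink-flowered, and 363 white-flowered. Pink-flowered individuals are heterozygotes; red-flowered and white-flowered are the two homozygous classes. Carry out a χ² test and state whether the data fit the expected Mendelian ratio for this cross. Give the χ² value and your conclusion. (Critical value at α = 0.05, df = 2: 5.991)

24.392; not consistent

With incomplete dominance, a heterozygote × heterozygote cross gives a 1:2:1 phenotypic ratio.
Expected counts for N = 1280 under a 1:2:1 ratio (total parts = 4):
  red-flowered: 1280 × 1/4 = 320
  pink-flowered: 1280 × 2/4 = 640
  white-flowered: 1280 × 1/4 = 320
χ² = Σ (O − E)² / E
  red-flowered: (246 − 320)² / 320 = 17.1125
  pink-flowered: (671 − 640)² / 640 = 1.5016
  white-flowered: (363 − 320)² / 320 = 5.7781
χ² = 17.1125 + 1.5016 + 5.7781 = 24.3922 ≈ 24.392
Degrees of freedom = 3 − 1 = 2; critical value at α = 0.05 is 5.991.
Since 24.392 > 5.991, we reject the null hypothesis — the data do not fit the 1:2:1 ratio.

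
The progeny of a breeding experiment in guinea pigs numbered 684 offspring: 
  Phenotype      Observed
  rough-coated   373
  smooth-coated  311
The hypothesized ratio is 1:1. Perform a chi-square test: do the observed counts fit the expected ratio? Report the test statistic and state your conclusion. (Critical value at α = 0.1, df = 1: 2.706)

5.620; not consistent

Under the 1:1 hypothesis (Σ ratio = 2, N = 684):
  rough-coated: 684 × 1/2 = 342
  smooth-coated: 684 × 1/2 = 342
χ² = Σ (O − E)² / E
  rough-coated: (373 − 342)² / 342 = 2.8099
  smooth-coated: (311 − 342)² / 342 = 2.8099
χ² = 2.8099 + 2.8099 = 5.6198 ≈ 5.620
Degrees of freedom = 2 − 1 = 1; critical value at α = 0.1 is 2.706.
Since 5.620 > 2.706, we reject the null hypothesis — the data do not fit the 1:1 ratio.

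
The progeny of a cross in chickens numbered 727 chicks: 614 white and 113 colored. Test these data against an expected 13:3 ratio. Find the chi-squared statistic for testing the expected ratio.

Total ratio parts = 16. Expected numbers out of 727:
  white: 727 × 13/16 = 590.6875
  colored: 727 × 3/16 = 136.3125
χ² = Σ (O − E)² / E
  white: (614 − 590.6875)² / 590.6875 = 0.9201
  colored: (113 − 136.3125)² / 136.3125 = 3.9870
χ² = 0.9201 + 3.9870 = 4.9071 ≈ 4.907

4.907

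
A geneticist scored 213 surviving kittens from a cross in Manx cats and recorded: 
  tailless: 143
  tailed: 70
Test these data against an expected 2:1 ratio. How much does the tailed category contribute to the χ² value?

0.014

Total ratio parts = 3. Expected numbers out of 213:
  tailless: 213 × 2/3 = 142
  tailed: 213 × 1/3 = 71
Contribution of tailed: (70 − 71)² / 71 = 0.0141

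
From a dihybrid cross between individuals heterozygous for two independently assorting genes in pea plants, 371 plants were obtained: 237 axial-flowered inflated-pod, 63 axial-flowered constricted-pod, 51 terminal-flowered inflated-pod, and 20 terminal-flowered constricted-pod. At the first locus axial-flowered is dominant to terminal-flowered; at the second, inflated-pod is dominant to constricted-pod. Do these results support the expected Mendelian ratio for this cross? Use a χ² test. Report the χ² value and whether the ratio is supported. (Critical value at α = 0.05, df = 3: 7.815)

9.852; not consistent

A dihybrid F₂ with independent assortment and complete dominance at both loci gives a 9:3:3:1 phenotypic ratio.
Under the 9:3:3:1 hypothesis (Σ ratio = 16, N = 371):
  axial-flowered inflated-pod: 371 × 9/16 = 208.6875
  axial-flowered constricted-pod: 371 × 3/16 = 69.5625
  terminal-flowered inflated-pod: 371 × 3/16 = 69.5625
  terminal-flowered constricted-pod: 371 × 1/16 = 23.1875
χ² = Σ (O − E)² / E
  axial-flowered inflated-pod: (237 − 208.6875)² / 208.6875 = 3.8411
  axial-flowered constricted-pod: (63 − 69.5625)² / 69.5625 = 0.6191
  terminal-flowered inflated-pod: (51 − 69.5625)² / 69.5625 = 4.9533
  terminal-flowered constricted-pod: (20 − 23.1875)² / 23.1875 = 0.4382
χ² = 3.8411 + 0.6191 + 4.9533 + 0.4382 = 9.8517 ≈ 9.852
Degrees of freedom = 4 − 1 = 3; critical value at α = 0.05 is 7.815.
Since 9.852 > 7.815, we reject the null hypothesis — the data do not fit the 9:3:3:1 ratio.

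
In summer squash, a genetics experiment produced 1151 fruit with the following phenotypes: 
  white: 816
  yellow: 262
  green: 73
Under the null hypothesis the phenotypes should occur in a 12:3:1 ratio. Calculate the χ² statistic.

12.487

Total ratio parts = 16. Expected numbers out of 1151:
  white: 1151 × 12/16 = 863.25
  yellow: 1151 × 3/16 = 215.8125
  green: 1151 × 1/16 = 71.9375
χ² = Σ (O − E)² / E
  white: (816 − 863.25)² / 863.25 = 2.5862
  yellow: (262 − 215.8125)² / 215.8125 = 9.8849
  green: (73 − 71.9375)² / 71.9375 = 0.0157
χ² = 2.5862 + 9.8849 + 0.0157 = 12.4868 ≈ 12.487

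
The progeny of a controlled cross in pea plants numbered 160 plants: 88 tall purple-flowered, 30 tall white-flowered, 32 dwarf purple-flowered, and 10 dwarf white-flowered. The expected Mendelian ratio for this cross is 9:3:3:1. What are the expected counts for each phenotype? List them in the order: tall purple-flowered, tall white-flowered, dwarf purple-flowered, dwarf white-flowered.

90, 30, 30, 10

Expected counts for N = 160 under a 9:3:3:1 ratio (total parts = 16):
  tall purple-flowered: 160 × 9/16 = 90
  tall white-flowered: 160 × 3/16 = 30
  dwarf purple-flowered: 160 × 3/16 = 30
  dwarf white-flowered: 160 × 1/16 = 10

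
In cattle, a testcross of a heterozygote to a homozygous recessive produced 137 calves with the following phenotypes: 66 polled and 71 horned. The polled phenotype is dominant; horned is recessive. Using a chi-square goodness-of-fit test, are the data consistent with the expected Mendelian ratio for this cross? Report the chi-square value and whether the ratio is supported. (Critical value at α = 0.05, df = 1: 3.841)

A testcross of a heterozygote (Aa × aa) gives a 1:1 phenotypic ratio.
Total ratio parts = 2. Expected numbers out of 137:
  polled: 137 × 1/2 = 68.5
  horned: 137 × 1/2 = 68.5
χ² = Σ (O − E)² / E
  polled: (66 − 68.5)² / 68.5 = 0.0912
  horned: (71 − 68.5)² / 68.5 = 0.0912
χ² = 0.0912 + 0.0912 = 0.1824 ≈ 0.182
Degrees of freedom = 2 − 1 = 1; critical value at α = 0.05 is 3.841.
Since 0.182 < 3.841, we fail to reject the null hypothesis — the data are consistent with the 1:1 ratio.

0.182; consistent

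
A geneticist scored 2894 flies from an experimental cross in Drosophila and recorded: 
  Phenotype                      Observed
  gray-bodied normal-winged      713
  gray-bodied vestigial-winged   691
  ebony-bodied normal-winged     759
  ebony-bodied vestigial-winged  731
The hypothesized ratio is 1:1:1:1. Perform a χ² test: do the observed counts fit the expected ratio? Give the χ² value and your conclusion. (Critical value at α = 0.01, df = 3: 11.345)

3.432; consistent

Expected counts for N = 2894 under a 1:1:1:1 ratio (total parts = 4):
  gray-bodied normal-winged: 2894 × 1/4 = 723.5
  gray-bodied vestigial-winged: 2894 × 1/4 = 723.5
  ebony-bodied normal-winged: 2894 × 1/4 = 723.5
  ebony-bodied vestigial-winged: 2894 × 1/4 = 723.5
χ² = Σ (O − E)² / E
  gray-bodied normal-winged: (713 − 723.5)² / 723.5 = 0.1524
  gray-bodied vestigial-winged: (691 − 723.5)² / 723.5 = 1.4599
  ebony-bodied normal-winged: (759 − 723.5)² / 723.5 = 1.7419
  ebony-bodied vestigial-winged: (731 − 723.5)² / 723.5 = 0.0777
χ² = 0.1524 + 1.4599 + 1.7419 + 0.0777 = 3.4319 ≈ 3.432
Degrees of freedom = 4 − 1 = 3; critical value at α = 0.01 is 11.345.
Since 3.432 < 11.345, we fail to reject the null hypothesis — the data are consistent with the 1:1:1:1 ratio.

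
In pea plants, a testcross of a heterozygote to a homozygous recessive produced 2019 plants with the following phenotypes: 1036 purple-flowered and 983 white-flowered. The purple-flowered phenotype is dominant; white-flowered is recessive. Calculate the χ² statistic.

1.391

A testcross of a heterozygote (Aa × aa) gives a 1:1 phenotypic ratio.
Expected counts for N = 2019 under a 1:1 ratio (total parts = 2):
  purple-flowered: 2019 × 1/2 = 1009.5
  white-flowered: 2019 × 1/2 = 1009.5
χ² = Σ (O − E)² / E
  purple-flowered: (1036 − 1009.5)² / 1009.5 = 0.6956
  white-flowered: (983 − 1009.5)² / 1009.5 = 0.6956
χ² = 0.6956 + 0.6956 = 1.3912 ≈ 1.391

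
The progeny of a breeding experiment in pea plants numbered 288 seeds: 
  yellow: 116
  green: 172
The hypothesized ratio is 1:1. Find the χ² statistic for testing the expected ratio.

Total ratio parts = 2. Expected numbers out of 288:
  yellow: 288 × 1/2 = 144
  green: 288 × 1/2 = 144
χ² = Σ (O − E)² / E
  yellow: (116 − 144)² / 144 = 5.4444
  green: (172 − 144)² / 144 = 5.4444
χ² = 5.4444 + 5.4444 = 10.8888 ≈ 10.889

10.889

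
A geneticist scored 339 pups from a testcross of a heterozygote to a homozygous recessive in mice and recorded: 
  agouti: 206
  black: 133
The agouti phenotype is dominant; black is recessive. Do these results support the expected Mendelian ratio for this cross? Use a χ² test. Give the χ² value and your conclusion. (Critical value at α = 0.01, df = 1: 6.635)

15.720; not consistent

A testcross of a heterozygote (Aa × aa) gives a 1:1 phenotypic ratio.
The 1:1 ratio has 2 parts, so with N = 339 the expected counts are:
  agouti: 339 × 1/2 = 169.5
  black: 339 × 1/2 = 169.5
χ² = Σ (O − E)² / E
  agouti: (206 − 169.5)² / 169.5 = 7.8599
  black: (133 − 169.5)² / 169.5 = 7.8599
χ² = 7.8599 + 7.8599 = 15.7198 ≈ 15.720
Degrees of freedom = 2 − 1 = 1; critical value at α = 0.01 is 6.635.
Since 15.720 > 6.635, we reject the null hypothesis — the data do not fit the 1:1 ratio.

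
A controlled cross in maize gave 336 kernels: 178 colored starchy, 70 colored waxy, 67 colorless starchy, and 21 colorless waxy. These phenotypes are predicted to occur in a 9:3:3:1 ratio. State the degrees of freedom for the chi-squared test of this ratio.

3

A goodness-of-fit test with 4 phenotype classes has df = 4 − 1 = 3.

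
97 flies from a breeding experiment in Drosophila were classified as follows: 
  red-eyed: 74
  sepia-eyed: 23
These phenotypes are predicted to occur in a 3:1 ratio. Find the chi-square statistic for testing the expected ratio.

0.086

Under the 3:1 hypothesis (Σ ratio = 4, N = 97):
  red-eyed: 97 × 3/4 = 72.75
  sepia-eyed: 97 × 1/4 = 24.25
χ² = Σ (O − E)² / E
  red-eyed: (74 − 72.75)² / 72.75 = 0.0215
  sepia-eyed: (23 − 24.25)² / 24.25 = 0.0644
χ² = 0.0215 + 0.0644 = 0.0859 ≈ 0.086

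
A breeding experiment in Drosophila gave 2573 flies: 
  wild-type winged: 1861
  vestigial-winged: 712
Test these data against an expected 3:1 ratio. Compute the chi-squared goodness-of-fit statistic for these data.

9.797

Total ratio parts = 4. Expected numbers out of 2573:
  wild-type winged: 2573 × 3/4 = 1929.75
  vestigial-winged: 2573 × 1/4 = 643.25
χ² = Σ (O − E)² / E
  wild-type winged: (1861 − 1929.75)² / 1929.75 = 2.4493
  vestigial-winged: (712 − 643.25)² / 643.25 = 7.3479
χ² = 2.4493 + 7.3479 = 9.7972 ≈ 9.797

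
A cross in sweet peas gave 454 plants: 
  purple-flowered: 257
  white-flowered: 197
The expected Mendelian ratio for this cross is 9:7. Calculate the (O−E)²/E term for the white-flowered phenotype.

Under the 9:7 hypothesis (Σ ratio = 16, N = 454):
  purple-flowered: 454 × 9/16 = 255.375
  white-flowered: 454 × 7/16 = 198.625
Contribution of white-flowered: (197 − 198.625)² / 198.625 = 0.0133

0.013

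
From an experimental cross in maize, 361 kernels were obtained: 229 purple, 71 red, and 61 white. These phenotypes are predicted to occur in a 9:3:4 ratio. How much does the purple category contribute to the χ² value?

3.313

The 9:3:4 ratio has 16 parts, so with N = 361 the expected counts are:
  purple: 361 × 9/16 = 203.0625
  red: 361 × 3/16 = 67.6875
  white: 361 × 4/16 = 90.25
Contribution of purple: (229 − 203.0625)² / 203.0625 = 3.3130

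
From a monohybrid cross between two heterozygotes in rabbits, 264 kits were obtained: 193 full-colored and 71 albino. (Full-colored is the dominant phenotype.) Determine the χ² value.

0.505

For a monohybrid cross between heterozygotes with complete dominance, the expected phenotypic ratio is 3:1.
The 3:1 ratio has 4 parts, so with N = 264 the expected counts are:
  full-colored: 264 × 3/4 = 198
  albino: 264 × 1/4 = 66
χ² = Σ (O − E)² / E
  full-colored: (193 − 198)² / 198 = 0.1263
  albino: (71 − 66)² / 66 = 0.3788
χ² = 0.1263 + 0.3788 = 0.5051 ≈ 0.505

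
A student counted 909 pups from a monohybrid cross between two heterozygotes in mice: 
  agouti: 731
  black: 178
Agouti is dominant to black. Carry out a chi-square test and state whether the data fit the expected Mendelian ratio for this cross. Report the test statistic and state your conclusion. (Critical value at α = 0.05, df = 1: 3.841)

For a monohybrid cross between heterozygotes with complete dominance, the expected phenotypic ratio is 3:1.
Under the 3:1 hypothesis (Σ ratio = 4, N = 909):
  agouti: 909 × 3/4 = 681.75
  black: 909 × 1/4 = 227.25
χ² = Σ (O − E)² / E
  agouti: (731 − 681.75)² / 681.75 = 3.5578
  black: (178 − 227.25)² / 227.25 = 10.6735
χ² = 3.5578 + 10.6735 = 14.2313 ≈ 14.231
Degrees of freedom = 2 − 1 = 1; critical value at α = 0.05 is 3.841.
Since 14.231 > 3.841, we reject the null hypothesis — the data do not fit the 3:1 ratio.

14.231; not consistent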